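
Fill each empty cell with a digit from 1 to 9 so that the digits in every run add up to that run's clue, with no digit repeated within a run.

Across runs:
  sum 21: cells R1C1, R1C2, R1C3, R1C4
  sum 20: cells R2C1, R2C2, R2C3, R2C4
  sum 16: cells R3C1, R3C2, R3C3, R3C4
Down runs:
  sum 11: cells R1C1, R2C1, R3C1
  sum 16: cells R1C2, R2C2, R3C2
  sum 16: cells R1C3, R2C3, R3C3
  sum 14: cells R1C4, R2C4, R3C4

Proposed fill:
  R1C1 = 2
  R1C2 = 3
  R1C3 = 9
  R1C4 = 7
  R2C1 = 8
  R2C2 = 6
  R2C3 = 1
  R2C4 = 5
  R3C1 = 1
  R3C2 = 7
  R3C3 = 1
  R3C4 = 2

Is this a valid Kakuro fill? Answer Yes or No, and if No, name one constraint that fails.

No — the down run R1C3–R3C3 sums to 11, not 16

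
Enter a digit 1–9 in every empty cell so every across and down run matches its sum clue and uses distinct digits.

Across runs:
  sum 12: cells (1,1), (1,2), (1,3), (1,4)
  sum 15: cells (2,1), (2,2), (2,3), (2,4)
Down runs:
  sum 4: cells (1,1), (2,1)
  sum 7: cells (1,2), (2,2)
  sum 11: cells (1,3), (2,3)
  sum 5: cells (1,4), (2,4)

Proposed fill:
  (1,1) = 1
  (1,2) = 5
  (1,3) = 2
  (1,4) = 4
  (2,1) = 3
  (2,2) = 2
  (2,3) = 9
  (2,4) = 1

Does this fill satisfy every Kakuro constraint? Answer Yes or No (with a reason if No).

Yes

Across: 1+5+2+4=12; 3+2+9+1=15. Down: 1+3=4; 5+2=7; 2+9=11; 4+1=5. No digit repeats within any run.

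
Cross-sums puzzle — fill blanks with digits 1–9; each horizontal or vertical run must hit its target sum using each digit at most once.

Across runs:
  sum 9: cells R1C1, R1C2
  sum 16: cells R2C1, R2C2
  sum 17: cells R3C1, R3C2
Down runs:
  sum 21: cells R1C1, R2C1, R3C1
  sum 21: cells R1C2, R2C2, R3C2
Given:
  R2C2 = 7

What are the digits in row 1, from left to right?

16 in 2 cells must be {7,9}; 17 in 2 cells must be {8,9}.
R2C1 = 16 − 7 = 9 completes the 16 across.
R3C1 = 8: the only remaining digit allowed by both the 17 across and the 21 down.
R3C2 = 17 − 8 = 9 completes the 17 across.
R1C1 = 21 − 17 = 4 completes the 21 down.
R1C2 = 9 − 4 = 5 completes the 9 across.

4 5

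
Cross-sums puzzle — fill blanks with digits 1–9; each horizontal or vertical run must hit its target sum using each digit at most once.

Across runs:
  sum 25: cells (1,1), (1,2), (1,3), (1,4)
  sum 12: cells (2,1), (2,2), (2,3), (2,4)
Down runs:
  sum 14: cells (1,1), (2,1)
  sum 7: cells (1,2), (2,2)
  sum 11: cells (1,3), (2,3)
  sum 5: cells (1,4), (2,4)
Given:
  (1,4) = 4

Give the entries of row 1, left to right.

(2,4) = 5 − 4 = 1 completes the 5 down.
Nothing is forced directly, so branch on (1,2), whose candidates are 5 or 6. If (1,2) = 6: that forces (1,1) = 8, (1,3) = 7, (2,1) = 6, after which (2,2) would have to be in {2,3} for the 12 across but in {1} for the 7 down — contradiction. So (1,2) = 5.
(1,1) = 9: the only remaining digit allowed by both the 25 across and the 14 down.
(1,3) = 25 − 18 = 7 completes the 25 across.
(2,1) = 14 − 9 = 5 completes the 14 down.
(2,2) = 7 − 5 = 2 completes the 7 down.
(2,3) = 12 − 8 = 4 completes the 12 across.

9, 5, 7, 4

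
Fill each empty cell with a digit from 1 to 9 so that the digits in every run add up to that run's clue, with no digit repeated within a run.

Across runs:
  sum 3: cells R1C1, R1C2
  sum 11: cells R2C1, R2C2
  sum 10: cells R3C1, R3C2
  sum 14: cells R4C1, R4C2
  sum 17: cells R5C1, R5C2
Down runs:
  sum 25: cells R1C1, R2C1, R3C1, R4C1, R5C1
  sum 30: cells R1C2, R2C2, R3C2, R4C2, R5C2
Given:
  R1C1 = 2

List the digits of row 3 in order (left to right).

3 in 2 cells must be {1,2}; 17 in 2 cells must be {8,9}.
R1C2 = 3 − 2 = 1 completes the 3 across.
No cell is forced outright now. R3C2 can only be 7 or 8 or 9 (the digits allowed by both its 10 across and its 30 down). If R3C2 = 8: then R3C1 would have to be in {2} for the 10 across but in {1,3,4,5,6,7,8,9} for the 25 down — contradiction. If R3C2 = 9: that forces R3C1 = 1, R5C2 = 8, R4C2 = 5, R5C1 = 9, R2C2 = 7, after which R4C1 would have to be in {9} for the 14 across but in {5,6,7,8} for the 25 down — contradiction. So R3C2 = 7.
R3C1 = 10 − 7 = 3 completes the 10 across.
Nothing is forced directly, so branch on R5C1, whose candidates are 8 or 9. If R5C1 = 8: that forces R4C1 = 5, R4C2 = 9, after which R5C2 would have to be in {9} for the 17 across but in {5,8} for the 30 down — contradiction. So R5C1 = 9.
R5C2 = 17 − 9 = 8 completes the 17 across.

3 7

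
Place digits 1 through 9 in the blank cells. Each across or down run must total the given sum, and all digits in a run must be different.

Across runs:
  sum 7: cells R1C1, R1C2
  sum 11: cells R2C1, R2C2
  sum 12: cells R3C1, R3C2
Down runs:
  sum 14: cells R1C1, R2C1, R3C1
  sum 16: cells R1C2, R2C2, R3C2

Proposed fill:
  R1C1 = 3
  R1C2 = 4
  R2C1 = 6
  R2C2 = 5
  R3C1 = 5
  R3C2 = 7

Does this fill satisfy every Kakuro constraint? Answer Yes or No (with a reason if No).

Across: 3+4=7; 6+5=11; 5+7=12. Down: 3+6+5=14; 4+5+7=16. No digit repeats within any run.

Yes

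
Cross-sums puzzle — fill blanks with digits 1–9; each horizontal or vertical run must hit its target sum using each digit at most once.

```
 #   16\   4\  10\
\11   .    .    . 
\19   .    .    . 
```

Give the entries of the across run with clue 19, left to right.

16 in 2 cells must be {7,9}; 4 in 2 cells must be {1,3}.
The 11 across and the 16 down share only 7, so R1C1 = 7.
R2C1 = 16 − 7 = 9 completes the 16 down.
Given what's placed, R2C2 must be 3 to fit the 19 across and 4 down.
R2C3 = 19 − 12 = 7 completes the 19 across.
R1C2 = 4 − 3 = 1 completes the 4 down.
R1C3 = 11 − 8 = 3 completes the 11 across.

9 3 7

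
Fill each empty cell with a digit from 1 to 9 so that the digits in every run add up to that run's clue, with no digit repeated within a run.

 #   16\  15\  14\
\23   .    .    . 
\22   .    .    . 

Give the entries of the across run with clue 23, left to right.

23 in 3 cells must be {6,8,9}; 16 in 2 cells must be {7,9}.
The 23 across and the 16 down share only 9, so R1C1 = 9.
R2C1 = 16 − 9 = 7 completes the 16 down.
Nothing is forced directly, so branch on R2C2, whose candidates are 6 or 9. If R2C2 = 6: then R1C2 would have to be in {6,8} for the 23 across but in {9} for the 15 down — contradiction. So R2C2 = 9.
R1C2 = 15 − 9 = 6 completes the 15 down.
R1C3 = 23 − 15 = 8 completes the 23 across.
R2C3 = 22 − 16 = 6 completes the 22 across.

9 6 8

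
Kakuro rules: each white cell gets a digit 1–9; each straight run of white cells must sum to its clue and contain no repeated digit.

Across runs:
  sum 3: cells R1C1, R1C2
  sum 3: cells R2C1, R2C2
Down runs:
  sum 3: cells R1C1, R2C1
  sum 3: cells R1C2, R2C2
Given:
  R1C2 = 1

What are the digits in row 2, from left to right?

1, 2

3 in 2 cells must be {1,2}.
R1C1 = 3 − 1 = 2 completes the 3 across.
R2C1 = 3 − 2 = 1 completes the 3 down.
R2C2 = 3 − 1 = 2 completes the 3 across.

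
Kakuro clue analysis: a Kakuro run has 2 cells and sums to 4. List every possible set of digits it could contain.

{1,3}

2 distinct digits from 1–9 sum between 3 and 17.
Only one set works: {1,3}.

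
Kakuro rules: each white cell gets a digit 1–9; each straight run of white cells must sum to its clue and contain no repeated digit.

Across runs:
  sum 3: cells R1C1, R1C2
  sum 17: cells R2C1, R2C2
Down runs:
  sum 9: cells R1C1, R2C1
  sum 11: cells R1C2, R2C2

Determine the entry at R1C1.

1

3 in 2 cells must be {1,2}; 17 in 2 cells must be {8,9}.
The 3 across and the 11 down share only 2, so R1C2 = 2.
The 17 across and the 9 down share only 8, so R2C1 = 8.
R2C2 = 17 − 8 = 9 completes the 17 across.
R1C1 = 3 − 2 = 1 completes the 3 across.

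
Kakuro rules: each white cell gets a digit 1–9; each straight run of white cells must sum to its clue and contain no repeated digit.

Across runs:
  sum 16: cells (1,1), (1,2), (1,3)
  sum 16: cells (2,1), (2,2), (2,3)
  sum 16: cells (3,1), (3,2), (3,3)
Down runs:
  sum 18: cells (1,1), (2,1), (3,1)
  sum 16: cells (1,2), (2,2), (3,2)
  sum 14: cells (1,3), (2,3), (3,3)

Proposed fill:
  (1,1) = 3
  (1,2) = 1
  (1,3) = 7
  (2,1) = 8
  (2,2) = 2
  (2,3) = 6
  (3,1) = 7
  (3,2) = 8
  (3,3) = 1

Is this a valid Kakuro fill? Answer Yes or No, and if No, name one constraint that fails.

No — the across run (1,1)–(1,3) sums to 11, not 16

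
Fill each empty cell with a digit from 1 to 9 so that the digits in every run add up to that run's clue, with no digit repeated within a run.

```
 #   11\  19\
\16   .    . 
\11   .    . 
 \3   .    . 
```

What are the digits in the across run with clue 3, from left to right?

16 in 2 cells must be {7,9}; 3 in 2 cells must be {1,2}.
The 16 across and the 11 down share only 7, so R1C1 = 7.
R1C2 = 16 − 7 = 9 completes the 16 across.
Given what's placed, R2C1 must be 3 to fit the 11 across and 11 down.
R2C2 = 11 − 3 = 8 completes the 11 across.
R3C1 = 11 − 10 = 1 completes the 11 down.
R3C2 = 3 − 1 = 2 completes the 3 across.

1, 2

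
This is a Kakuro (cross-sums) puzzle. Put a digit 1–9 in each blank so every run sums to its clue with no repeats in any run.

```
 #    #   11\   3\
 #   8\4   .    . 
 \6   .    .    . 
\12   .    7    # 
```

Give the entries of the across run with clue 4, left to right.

3, 1

4 in 2 cells must be {1,3}; 6 in 3 cells must be {1,2,3}; 3 in 2 cells must be {1,2}.
Only 1 fits R1C3 under both its across sum 4 and down sum 3.
R2C3 = 3 − 1 = 2 completes the 3 down.
R3C1 = 12 − 7 = 5 completes the 12 across.
R1C2 = 4 − 1 = 3 completes the 4 across.
R2C1 = 8 − 5 = 3 completes the 8 down.
R2C2 = 6 − 5 = 1 completes the 6 across.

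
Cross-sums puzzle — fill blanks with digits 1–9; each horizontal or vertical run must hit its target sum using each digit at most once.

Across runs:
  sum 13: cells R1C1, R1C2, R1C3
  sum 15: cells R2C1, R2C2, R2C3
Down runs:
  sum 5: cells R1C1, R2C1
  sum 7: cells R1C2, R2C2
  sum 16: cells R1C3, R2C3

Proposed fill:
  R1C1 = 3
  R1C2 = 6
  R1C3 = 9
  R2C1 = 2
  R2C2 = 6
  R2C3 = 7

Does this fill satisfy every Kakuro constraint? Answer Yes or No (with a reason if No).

No — the across run R1C1–R1C3 sums to 18, not 13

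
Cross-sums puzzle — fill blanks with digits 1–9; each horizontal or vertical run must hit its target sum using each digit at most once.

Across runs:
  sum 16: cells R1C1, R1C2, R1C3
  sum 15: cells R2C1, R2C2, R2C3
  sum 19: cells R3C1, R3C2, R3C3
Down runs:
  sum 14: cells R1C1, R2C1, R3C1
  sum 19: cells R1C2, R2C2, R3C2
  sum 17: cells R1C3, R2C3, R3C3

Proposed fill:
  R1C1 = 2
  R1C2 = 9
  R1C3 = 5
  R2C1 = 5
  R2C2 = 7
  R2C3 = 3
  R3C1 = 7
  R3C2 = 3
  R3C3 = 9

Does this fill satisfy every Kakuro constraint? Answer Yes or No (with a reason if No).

Yes

Across: 2+9+5=16; 5+7+3=15; 7+3+9=19. Down: 2+5+7=14; 9+7+3=19; 5+3+9=17. No digit repeats within any run.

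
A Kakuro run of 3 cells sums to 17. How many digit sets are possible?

7

3 distinct digits from 1–9 sum between 6 and 24.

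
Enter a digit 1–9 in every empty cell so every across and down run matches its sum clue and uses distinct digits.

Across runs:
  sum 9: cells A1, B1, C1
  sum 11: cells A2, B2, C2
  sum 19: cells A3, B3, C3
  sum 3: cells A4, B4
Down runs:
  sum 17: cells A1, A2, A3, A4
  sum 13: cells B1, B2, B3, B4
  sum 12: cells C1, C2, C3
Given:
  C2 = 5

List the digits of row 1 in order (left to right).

5 1 3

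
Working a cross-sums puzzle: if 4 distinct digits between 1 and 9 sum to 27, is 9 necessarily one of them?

Every partition of 27 into 4 distinct digits includes 9: {3,7,8,9}, {4,6,8,9}, {5,6,7,9}.

Yes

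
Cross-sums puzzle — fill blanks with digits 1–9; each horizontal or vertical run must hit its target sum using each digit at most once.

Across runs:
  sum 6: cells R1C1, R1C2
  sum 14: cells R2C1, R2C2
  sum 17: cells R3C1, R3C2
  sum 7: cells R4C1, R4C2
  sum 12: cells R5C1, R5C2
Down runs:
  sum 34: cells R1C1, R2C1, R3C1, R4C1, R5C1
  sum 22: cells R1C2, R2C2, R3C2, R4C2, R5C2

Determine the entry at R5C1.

7

17 in 2 cells must be {8,9}; 34 in 5 cells must be {4,6,7,8,9}.
Only 4 fits R1C1 under both its across sum 6 and down sum 34.
R1C2 = 6 − 4 = 2 completes the 6 across.
Given what's placed, R4C1 must be 6 to fit the 7 across and 34 down.
R4C2 = 7 − 6 = 1 completes the 7 across.
No cell is forced outright now. R2C1 can only be 8 or 9 (the digits allowed by both its 14 across and its 34 down). If R2C1 = 9: that forces R2C2 = 5, R3C1 = 8, after which R3C2 would have to be in {9} for the 17 across but in {6,8} for the 22 down — contradiction. So R2C1 = 8.
R2C2 = 14 − 8 = 6 completes the 14 across.
Given what's placed, R3C1 must be 9 to fit the 17 across and 34 down.
R3C2 = 17 − 9 = 8 completes the 17 across.
R5C1 = 34 − 27 = 7 completes the 34 down.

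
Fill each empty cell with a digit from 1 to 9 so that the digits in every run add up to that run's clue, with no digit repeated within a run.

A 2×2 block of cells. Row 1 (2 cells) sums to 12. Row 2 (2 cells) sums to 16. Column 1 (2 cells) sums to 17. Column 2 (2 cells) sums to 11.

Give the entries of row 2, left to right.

9 7

16 in 2 cells must be {7,9}; 17 in 2 cells must be {8,9}.
The 16 across and the 17 down share only 9, so (2,1) = 9.
(2,2) = 16 − 9 = 7 completes the 16 across.
(1,1) = 17 − 9 = 8 completes the 17 down.
(1,2) = 12 − 8 = 4 completes the 12 across.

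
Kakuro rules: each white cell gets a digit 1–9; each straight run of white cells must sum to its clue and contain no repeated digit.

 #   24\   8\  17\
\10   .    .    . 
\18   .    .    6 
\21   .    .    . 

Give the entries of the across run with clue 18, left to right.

24 in 3 cells must be {7,8,9}.
R1C1 = 7: only digit in both the 10-across and 24-down candidate sets.
R1C3 = 2: the only remaining digit allowed by both the 10 across and the 17 down.
R3C3 = 17 − 8 = 9 completes the 17 down.
R1C2 = 10 − 9 = 1 completes the 10 across.
Given what's placed, R3C1 must be 8 to fit the 21 across and 24 down.
R3C2 = 21 − 17 = 4 completes the 21 across.
R2C1 = 24 − 15 = 9 completes the 24 down.
R2C2 = 18 − 15 = 3 completes the 18 across.

9 3 6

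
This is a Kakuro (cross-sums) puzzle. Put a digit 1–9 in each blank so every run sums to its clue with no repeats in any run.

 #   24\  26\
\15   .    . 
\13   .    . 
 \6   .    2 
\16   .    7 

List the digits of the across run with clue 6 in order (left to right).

16 in 2 cells must be {7,9}.
R3C1 = 6 − 2 = 4 completes the 6 across.
R4C1 = 16 − 7 = 9 completes the 16 across.
Nothing is forced directly, so branch on R1C1, whose candidates are 6 or 8. If R1C1 = 8: then R1C2 would have to be in {7} for the 15 across but in {8,9} for the 26 down — contradiction. So R1C1 = 6.
R1C2 = 15 − 6 = 9 completes the 15 across.
R2C1 = 24 − 19 = 5 completes the 24 down.
R2C2 = 13 − 5 = 8 completes the 13 across.

4, 2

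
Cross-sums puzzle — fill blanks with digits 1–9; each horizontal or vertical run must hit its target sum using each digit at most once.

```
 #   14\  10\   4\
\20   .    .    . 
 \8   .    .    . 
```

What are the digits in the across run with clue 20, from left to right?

9 8 3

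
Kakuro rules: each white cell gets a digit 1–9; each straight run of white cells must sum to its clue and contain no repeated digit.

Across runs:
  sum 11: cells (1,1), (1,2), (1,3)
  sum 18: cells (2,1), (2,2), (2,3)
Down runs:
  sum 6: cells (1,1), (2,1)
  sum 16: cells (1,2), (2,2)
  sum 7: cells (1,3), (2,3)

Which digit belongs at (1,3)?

3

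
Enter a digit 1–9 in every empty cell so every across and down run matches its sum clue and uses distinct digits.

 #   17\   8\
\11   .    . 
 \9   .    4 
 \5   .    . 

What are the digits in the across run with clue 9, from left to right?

5 4

Given what's placed, R1C2 must be 3 to fit the 11 across and 8 down.
R2C1 = 9 − 4 = 5 completes the 9 across.
R3C2 = 8 − 7 = 1 completes the 8 down.
R1C1 = 11 − 3 = 8 completes the 11 across.
R3C1 = 5 − 1 = 4 completes the 5 across.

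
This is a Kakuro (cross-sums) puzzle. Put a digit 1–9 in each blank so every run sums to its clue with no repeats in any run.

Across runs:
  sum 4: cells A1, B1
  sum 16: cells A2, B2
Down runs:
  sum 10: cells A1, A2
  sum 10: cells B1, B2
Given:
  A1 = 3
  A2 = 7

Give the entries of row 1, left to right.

3 1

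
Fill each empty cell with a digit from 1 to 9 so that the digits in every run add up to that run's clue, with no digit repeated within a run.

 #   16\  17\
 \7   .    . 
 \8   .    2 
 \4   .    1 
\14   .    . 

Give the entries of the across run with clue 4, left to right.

3, 1

4 in 2 cells must be {1,3}.
R2C1 = 8 − 2 = 6 completes the 8 across.
R3C1 = 4 − 1 = 3 completes the 4 across.
Given what's placed, R4C1 must be 5 to fit the 14 across and 16 down.
R4C2 = 14 − 5 = 9 completes the 14 across.
R1C1 = 16 − 14 = 2 completes the 16 down.
R1C2 = 7 − 2 = 5 completes the 7 across.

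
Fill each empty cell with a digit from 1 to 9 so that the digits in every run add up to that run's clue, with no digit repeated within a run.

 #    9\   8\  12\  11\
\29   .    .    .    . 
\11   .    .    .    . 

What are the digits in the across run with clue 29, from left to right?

8 5 7 9

29 in 4 cells must be {5,7,8,9}; 11 in 4 cells must be {1,2,3,5}.
Nothing is forced directly, so branch on R2C4, whose candidates are 2 or 3 or 5. If R2C4 = 3: that forces R1C4 = 8, R2C3 = 5, R1C3 = 7, R1C1 = 5, after which R1C2 would have to be in {9} for the 29 across but in {1,2,3,5,6,7} for the 8 down — contradiction. If R2C4 = 5: then R1C4 would have to be in {5,7,8,9} for the 29 across but in {6} for the 11 down — contradiction. So R2C4 = 2.
R1C4 = 11 − 2 = 9 completes the 11 down.
Nothing is forced directly, so branch on R2C3, whose candidates are 3 or 5. If R2C3 = 3: then R1C3 would have to be in {5,7,8} for the 29 across but in {9} for the 12 down — contradiction. So R2C3 = 5.
R1C3 = 12 − 5 = 7 completes the 12 down.
R1C2 = 5: the only remaining digit allowed by both the 29 across and the 8 down.
R2C2 = 8 − 5 = 3 completes the 8 down.
R1C1 = 29 − 21 = 8 completes the 29 across.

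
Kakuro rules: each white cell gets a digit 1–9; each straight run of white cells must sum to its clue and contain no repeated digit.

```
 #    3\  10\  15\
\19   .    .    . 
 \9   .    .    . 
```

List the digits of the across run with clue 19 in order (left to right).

3 in 2 cells must be {1,2}.
The 19 across and the 3 down share only 2, so R1C1 = 2.
R2C1 = 3 − 2 = 1 completes the 3 down.
Given what's placed, R2C3 must be 6 to fit the 9 across and 15 down.
R1C3 = 15 − 6 = 9 completes the 15 down.
R2C2 = 9 − 7 = 2 completes the 9 across.
R1C2 = 19 − 11 = 8 completes the 19 across.

2 8 9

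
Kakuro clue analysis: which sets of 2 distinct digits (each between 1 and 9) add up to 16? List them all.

{7,9}

2 distinct digits from 1–9 sum between 3 and 17.
Only one set works: {7,9}.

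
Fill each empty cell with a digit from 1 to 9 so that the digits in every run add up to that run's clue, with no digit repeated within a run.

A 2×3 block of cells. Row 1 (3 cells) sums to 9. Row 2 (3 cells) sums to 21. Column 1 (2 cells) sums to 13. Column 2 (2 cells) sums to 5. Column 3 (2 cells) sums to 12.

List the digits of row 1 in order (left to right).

The 21 across and the 5 down share only 4, so (2,2) = 4.
(1,2) = 5 − 4 = 1 completes the 5 down.
Nothing is forced directly, so branch on (1,1), whose candidates are 5 or 6. If (1,1) = 6: then (1,3) would have to be in {2} for the 9 across but in {3,4,5,7,8,9} for the 12 down — contradiction. So (1,1) = 5.
(1,3) = 9 − 6 = 3 completes the 9 across.
(2,1) = 13 − 5 = 8 completes the 13 down.
(2,3) = 21 − 12 = 9 completes the 21 across.

5, 1, 3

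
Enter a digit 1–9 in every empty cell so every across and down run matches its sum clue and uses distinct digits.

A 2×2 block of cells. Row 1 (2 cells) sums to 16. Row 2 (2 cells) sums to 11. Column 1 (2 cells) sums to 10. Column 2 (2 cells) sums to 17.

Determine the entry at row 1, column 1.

16 in 2 cells must be {7,9}; 17 in 2 cells must be {8,9}.
The 16 across and the 17 down share only 9, so (1,2) = 9.
(2,2) = 17 − 9 = 8 completes the 17 down.
(1,1) = 16 − 9 = 7 completes the 16 across.
(2,1) = 11 − 8 = 3 completes the 11 across.

7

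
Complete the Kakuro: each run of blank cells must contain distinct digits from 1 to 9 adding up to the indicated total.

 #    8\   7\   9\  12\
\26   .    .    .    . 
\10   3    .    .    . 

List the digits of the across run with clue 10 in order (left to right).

10 in 4 cells must be {1,2,3,4}.
R1C1 = 8 − 3 = 5 completes the 8 down.
R2C4 = 4: the only remaining digit allowed by both the 10 across and the 12 down.
R1C4 = 12 − 4 = 8 completes the 12 down.
Nothing is forced directly, so branch on R1C2, whose candidates are 4 or 6. If R1C2 = 4: then R1C3 would have to be in {9} for the 26 across but in {1,2,3,4,5,6,7,8} for the 9 down — contradiction. So R1C2 = 6.
R1C3 = 26 − 19 = 7 completes the 26 across.
R2C2 = 7 − 6 = 1 completes the 7 down.
R2C3 = 10 − 8 = 2 completes the 10 across.

3, 1, 2, 4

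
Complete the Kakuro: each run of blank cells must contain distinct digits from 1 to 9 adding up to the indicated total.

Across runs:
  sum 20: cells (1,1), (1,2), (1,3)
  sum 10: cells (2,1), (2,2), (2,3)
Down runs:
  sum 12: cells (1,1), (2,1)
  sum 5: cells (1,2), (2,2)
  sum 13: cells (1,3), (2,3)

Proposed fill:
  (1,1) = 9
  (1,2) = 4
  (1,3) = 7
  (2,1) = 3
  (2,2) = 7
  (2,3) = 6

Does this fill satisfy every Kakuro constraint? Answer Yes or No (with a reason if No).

No — the across run (2,1)–(2,3) sums to 16, not 10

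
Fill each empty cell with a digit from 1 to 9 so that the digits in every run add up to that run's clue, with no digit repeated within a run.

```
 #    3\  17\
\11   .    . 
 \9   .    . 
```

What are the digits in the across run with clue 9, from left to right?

1 8

3 in 2 cells must be {1,2}; 17 in 2 cells must be {8,9}.
The 11 across and the 3 down share only 2, so R1C1 = 2.
R1C2 = 11 − 2 = 9 completes the 11 across.
R2C1 = 3 − 2 = 1 completes the 3 down.
R2C2 = 9 − 1 = 8 completes the 9 across.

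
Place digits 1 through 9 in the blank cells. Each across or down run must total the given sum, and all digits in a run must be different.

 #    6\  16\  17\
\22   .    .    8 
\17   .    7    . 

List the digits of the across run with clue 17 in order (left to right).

1 7 9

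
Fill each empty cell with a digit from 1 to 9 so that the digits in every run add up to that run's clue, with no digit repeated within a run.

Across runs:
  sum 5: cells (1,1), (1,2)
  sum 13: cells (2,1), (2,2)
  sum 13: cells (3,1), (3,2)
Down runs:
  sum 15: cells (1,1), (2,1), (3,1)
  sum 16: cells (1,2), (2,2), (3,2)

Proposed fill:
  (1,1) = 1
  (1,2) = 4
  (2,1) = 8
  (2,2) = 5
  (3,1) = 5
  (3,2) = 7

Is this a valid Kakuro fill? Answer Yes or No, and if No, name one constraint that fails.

No — the across run (3,1)–(3,2) sums to 12, not 13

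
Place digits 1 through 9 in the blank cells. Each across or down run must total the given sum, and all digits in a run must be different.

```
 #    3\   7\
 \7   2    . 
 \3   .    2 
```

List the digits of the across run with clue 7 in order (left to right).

2 5

3 in 2 cells must be {1,2}.
R1C2 = 7 − 2 = 5 completes the 7 across.
R2C1 = 3 − 2 = 1 completes the 3 across.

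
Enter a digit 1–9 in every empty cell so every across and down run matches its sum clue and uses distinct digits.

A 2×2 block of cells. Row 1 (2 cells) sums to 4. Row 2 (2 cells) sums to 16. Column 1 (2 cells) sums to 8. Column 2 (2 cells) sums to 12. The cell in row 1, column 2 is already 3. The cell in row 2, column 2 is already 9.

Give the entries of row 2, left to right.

4 in 2 cells must be {1,3}; 16 in 2 cells must be {7,9}.
(1,1) = 4 − 3 = 1 completes the 4 across.
(2,1) = 16 − 9 = 7 completes the 16 across.

7, 9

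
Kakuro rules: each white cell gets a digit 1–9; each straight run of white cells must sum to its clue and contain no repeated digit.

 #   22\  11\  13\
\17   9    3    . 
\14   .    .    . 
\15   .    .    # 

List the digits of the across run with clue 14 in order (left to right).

5, 1, 8

R1C3 = 17 − 12 = 5 completes the 17 across.
R2C3 = 13 − 5 = 8 completes the 13 down.
Given what's placed, R2C1 must be 5 to fit the 14 across and 22 down.
R2C2 = 14 − 13 = 1 completes the 14 across.
R3C1 = 22 − 14 = 8 completes the 22 down.
R3C2 = 15 − 8 = 7 completes the 15 across.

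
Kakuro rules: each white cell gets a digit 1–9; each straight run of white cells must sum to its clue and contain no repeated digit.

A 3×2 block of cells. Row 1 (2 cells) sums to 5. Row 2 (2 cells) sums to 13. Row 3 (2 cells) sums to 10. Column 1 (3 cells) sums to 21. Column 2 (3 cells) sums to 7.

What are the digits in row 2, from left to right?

7 in 3 cells must be {1,2,4}.
The 5 across and the 21 down share only 4, so (1,1) = 4.
(1,2) = 5 − 4 = 1 completes the 5 across.
Given what's placed, (2,2) must be 4 to fit the 13 across and 7 down.
(3,2) = 7 − 5 = 2 completes the 7 down.
(2,1) = 13 − 4 = 9 completes the 13 across.
(3,1) = 10 − 2 = 8 completes the 10 across.

9 4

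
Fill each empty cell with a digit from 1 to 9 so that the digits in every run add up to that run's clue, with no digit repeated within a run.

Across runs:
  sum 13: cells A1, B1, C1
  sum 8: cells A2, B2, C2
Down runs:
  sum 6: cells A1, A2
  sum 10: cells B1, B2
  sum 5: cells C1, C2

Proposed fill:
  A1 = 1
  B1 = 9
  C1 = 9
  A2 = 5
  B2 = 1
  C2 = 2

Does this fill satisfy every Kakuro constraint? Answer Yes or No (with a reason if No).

No — the down run C1–C2 sums to 11, not 5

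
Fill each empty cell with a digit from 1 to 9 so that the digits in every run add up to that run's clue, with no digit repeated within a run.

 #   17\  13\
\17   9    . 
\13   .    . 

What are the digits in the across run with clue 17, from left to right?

17 in 2 cells must be {8,9}.
R1C2 = 17 − 9 = 8 completes the 17 across.
R2C1 = 17 − 9 = 8 completes the 17 down.
R2C2 = 13 − 8 = 5 completes the 13 across.

9 8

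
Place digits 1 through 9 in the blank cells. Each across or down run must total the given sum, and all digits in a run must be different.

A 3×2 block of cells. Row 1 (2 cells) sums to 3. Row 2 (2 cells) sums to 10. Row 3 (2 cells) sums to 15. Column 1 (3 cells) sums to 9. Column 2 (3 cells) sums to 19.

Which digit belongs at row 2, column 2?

8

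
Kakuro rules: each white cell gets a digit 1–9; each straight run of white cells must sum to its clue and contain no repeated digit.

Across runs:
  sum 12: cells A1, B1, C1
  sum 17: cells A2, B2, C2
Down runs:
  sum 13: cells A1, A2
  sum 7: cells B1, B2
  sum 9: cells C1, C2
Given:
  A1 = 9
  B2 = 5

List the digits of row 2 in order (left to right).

4 5 8

B1 = 7 − 5 = 2 completes the 7 down.
C1 = 12 − 11 = 1 completes the 12 across.
A2 = 13 − 9 = 4 completes the 13 down.
C2 = 17 − 9 = 8 completes the 17 across.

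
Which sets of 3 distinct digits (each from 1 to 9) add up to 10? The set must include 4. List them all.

{1,4,5}

3 distinct digits from 1–9 sum between 6 and 24.
Keeping only sets containing 4.
Only one set works: {1,4,5}.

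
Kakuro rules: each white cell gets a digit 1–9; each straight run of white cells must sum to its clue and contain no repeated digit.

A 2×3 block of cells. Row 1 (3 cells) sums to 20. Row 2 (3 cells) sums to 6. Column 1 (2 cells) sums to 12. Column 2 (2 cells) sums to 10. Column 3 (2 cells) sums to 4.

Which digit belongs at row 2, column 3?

1

6 in 3 cells must be {1,2,3}; 4 in 2 cells must be {1,3}.
The 20 across and the 4 down share only 3, so (1,3) = 3.
The 6 across and the 12 down share only 3, so (2,1) = 3.
(2,3) = 4 − 3 = 1 completes the 4 down.
(1,1) = 12 − 3 = 9 completes the 12 down.
(1,2) = 20 − 12 = 8 completes the 20 across.
(2,2) = 6 − 4 = 2 completes the 6 across.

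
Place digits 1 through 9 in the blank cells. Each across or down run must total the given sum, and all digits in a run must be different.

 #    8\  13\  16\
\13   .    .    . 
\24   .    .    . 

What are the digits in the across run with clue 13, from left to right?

1 5 7

24 in 3 cells must be {7,8,9}; 16 in 2 cells must be {7,9}.
The 24 across and the 8 down share only 7, so R2C1 = 7.
Given what's placed, R2C3 must be 9 to fit the 24 across and 16 down.
R1C1 = 8 − 7 = 1 completes the 8 down.
R1C3 = 16 − 9 = 7 completes the 16 down.
R2C2 = 24 − 16 = 8 completes the 24 across.
R1C2 = 13 − 8 = 5 completes the 13 across.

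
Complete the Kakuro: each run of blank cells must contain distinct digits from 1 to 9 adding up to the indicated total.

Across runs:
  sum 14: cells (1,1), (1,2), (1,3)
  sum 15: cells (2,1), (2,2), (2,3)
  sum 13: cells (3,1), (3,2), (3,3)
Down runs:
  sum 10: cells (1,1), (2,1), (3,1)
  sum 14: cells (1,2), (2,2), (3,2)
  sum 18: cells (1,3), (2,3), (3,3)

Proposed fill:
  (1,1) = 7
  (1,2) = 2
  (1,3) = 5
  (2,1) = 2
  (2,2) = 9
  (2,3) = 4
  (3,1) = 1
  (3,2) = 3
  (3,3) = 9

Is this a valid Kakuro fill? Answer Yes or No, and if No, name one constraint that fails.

Yes

Across: 7+2+5=14; 2+9+4=15; 1+3+9=13. Down: 7+2+1=10; 2+9+3=14; 5+4+9=18. No digit repeats within any run.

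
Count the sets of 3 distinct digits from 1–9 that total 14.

3 distinct digits from 1–9 sum between 6 and 24.

8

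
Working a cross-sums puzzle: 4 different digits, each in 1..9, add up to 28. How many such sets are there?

4 distinct digits from 1–9 sum between 10 and 30.
Enumerating: {4,7,8,9}, {5,6,8,9}.

2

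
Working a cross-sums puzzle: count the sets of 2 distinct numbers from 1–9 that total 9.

2 distinct digits from 1–9 sum between 3 and 17.
Enumerating: {1,8}, {2,7}, {3,6}, {4,5}.

4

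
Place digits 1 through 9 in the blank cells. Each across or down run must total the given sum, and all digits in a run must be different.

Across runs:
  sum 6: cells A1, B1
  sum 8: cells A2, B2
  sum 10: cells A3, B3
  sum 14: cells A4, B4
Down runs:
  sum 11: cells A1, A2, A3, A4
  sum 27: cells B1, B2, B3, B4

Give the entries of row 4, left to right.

11 in 4 cells must be {1,2,3,5}.
Only 5 fits A4 under both its across sum 14 and down sum 11.
B4 = 14 − 5 = 9 completes the 14 across.

5, 9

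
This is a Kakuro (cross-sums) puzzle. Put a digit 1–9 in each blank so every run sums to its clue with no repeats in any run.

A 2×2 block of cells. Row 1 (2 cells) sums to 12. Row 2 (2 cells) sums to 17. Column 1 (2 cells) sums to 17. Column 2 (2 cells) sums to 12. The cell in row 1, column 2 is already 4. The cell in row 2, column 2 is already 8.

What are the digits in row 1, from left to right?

8, 4

17 in 2 cells must be {8,9}.
(1,1) = 12 − 4 = 8 completes the 12 across.
(2,1) = 17 − 8 = 9 completes the 17 across.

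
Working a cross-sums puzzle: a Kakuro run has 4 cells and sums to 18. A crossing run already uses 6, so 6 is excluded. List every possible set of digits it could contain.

{1,2,7,8}; {1,3,5,9}; {1,4,5,8}; {2,3,4,9}; {2,3,5,8}; {2,4,5,7}

4 distinct digits from 1–9 sum between 10 and 30.
Dropping sets that contain 6.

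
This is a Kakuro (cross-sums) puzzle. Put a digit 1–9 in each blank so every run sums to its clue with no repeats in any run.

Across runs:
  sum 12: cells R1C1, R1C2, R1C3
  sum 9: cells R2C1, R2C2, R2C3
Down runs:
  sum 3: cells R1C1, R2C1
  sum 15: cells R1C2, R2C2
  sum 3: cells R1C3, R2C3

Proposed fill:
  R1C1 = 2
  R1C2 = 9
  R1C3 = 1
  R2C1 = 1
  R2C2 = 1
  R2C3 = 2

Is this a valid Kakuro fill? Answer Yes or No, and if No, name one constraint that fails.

No — the across run R2C1–R2C3 sums to 4, not 9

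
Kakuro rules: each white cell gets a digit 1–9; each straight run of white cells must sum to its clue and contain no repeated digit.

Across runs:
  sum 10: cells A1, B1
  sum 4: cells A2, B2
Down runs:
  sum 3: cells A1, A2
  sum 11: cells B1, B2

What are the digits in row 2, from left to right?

1 3

4 in 2 cells must be {1,3}; 3 in 2 cells must be {1,2}.
The 4 across and the 3 down share only 1, so A2 = 1.
B2 = 4 − 1 = 3 completes the 4 across.
A1 = 3 − 1 = 2 completes the 3 down.
B1 = 10 − 2 = 8 completes the 10 across.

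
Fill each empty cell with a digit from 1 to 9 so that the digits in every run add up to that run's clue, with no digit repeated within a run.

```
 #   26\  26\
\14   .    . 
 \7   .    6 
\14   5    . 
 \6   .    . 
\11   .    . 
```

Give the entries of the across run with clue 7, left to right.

1 6

R2C1 = 7 − 6 = 1 completes the 7 across.
R3C2 = 14 − 5 = 9 completes the 14 across.
Given what's placed, R4C1 must be 4 to fit the 6 across and 26 down.
R4C2 = 6 − 4 = 2 completes the 6 across.
Given what's placed, R1C1 must be 9 to fit the 14 across and 26 down.
R1C2 = 14 − 9 = 5 completes the 14 across.
R5C1 = 26 − 19 = 7 completes the 26 down.
R5C2 = 11 − 7 = 4 completes the 11 across.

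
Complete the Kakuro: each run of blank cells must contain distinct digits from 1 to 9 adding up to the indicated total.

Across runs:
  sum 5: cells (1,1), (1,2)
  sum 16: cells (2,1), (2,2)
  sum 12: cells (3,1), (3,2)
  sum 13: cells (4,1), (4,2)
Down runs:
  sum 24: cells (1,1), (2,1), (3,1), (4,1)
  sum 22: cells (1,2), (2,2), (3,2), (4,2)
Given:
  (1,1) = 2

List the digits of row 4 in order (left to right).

5 8

16 in 2 cells must be {7,9}.
(1,2) = 5 − 2 = 3 completes the 5 across.
Nothing is forced directly, so branch on (2,1), whose candidates are 7 or 9. If (2,1) = 7: that forces (2,2) = 9, (3,1) = 9, after which (3,2) would have to be in {3} for the 12 across but in {2,4,6,8} for the 22 down — contradiction. So (2,1) = 9.
(2,2) = 16 − 9 = 7 completes the 16 across.
No cell is forced outright now. (3,2) can only be 4 or 8 (the digits allowed by both its 12 across and its 22 down). If (3,2) = 8: then (3,1) would have to be in {4} for the 12 across but in {5,6,7,8} for the 24 down — contradiction. So (3,2) = 4.
(3,1) = 12 − 4 = 8 completes the 12 across.
(4,1) = 24 − 19 = 5 completes the 24 down.
(4,2) = 13 − 5 = 8 completes the 13 across.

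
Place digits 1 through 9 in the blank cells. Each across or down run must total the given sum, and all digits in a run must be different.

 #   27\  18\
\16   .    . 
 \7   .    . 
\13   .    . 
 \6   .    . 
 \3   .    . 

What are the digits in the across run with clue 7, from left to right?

4 3

16 in 2 cells must be {7,9}; 3 in 2 cells must be {1,2}.
Only 7 fits R1C2 under both its across sum 16 and down sum 18.
Given what's placed, R3C2 must be 5 to fit the 13 across and 18 down.
R1C1 = 16 − 7 = 9 completes the 16 across.
R3C1 = 13 − 5 = 8 completes the 13 across.
No cell is forced outright now. R4C2 can only be 1 or 2 (the digits allowed by both its 6 across and its 18 down). If R4C2 = 2: that forces R4C1 = 4, R5C1 = 1, after which R5C2 would have to be in {2} for the 3 across but in {1,3} for the 18 down — contradiction. So R4C2 = 1.
R4C1 = 6 − 1 = 5 completes the 6 across.
Given what's placed, R5C2 must be 2 to fit the 3 across and 18 down.
R2C2 = 18 − 15 = 3 completes the 18 down.
R5C1 = 3 − 2 = 1 completes the 3 across.
R2C1 = 7 − 3 = 4 completes the 7 across.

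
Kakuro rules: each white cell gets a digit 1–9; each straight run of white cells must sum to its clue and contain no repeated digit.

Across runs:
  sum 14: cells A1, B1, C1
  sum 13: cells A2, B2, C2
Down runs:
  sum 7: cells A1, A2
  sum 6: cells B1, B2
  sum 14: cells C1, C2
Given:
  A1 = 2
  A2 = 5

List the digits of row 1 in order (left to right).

Given what's placed, C2 must be 6 to fit the 13 across and 14 down.
C1 = 14 − 6 = 8 completes the 14 down.
B2 = 13 − 11 = 2 completes the 13 across.
B1 = 14 − 10 = 4 completes the 14 across.

2 4 8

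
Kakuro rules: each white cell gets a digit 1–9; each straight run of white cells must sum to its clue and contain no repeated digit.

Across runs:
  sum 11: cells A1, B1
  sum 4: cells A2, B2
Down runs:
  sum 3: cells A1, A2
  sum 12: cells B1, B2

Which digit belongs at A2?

1

4 in 2 cells must be {1,3}; 3 in 2 cells must be {1,2}.
The 11 across and the 3 down share only 2, so A1 = 2.
B1 = 11 − 2 = 9 completes the 11 across.
A2 = 3 − 2 = 1 completes the 3 down.
B2 = 4 − 1 = 3 completes the 4 across.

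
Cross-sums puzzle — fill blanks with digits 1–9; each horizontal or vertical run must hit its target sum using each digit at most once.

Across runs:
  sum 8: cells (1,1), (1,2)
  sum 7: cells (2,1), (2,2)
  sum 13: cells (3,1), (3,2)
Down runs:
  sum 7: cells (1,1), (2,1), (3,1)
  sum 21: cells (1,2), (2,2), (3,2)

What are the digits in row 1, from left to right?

7 in 3 cells must be {1,2,4}.
The 13 across and the 7 down share only 4, so (3,1) = 4.
(3,2) = 13 − 4 = 9 completes the 13 across.
Nothing is forced directly, so branch on (1,1), whose candidates are 1 or 2. If (1,1) = 2: then (1,2) would have to be in {6} for the 8 across but in {4,5,7,8} for the 21 down — contradiction. So (1,1) = 1.
(1,2) = 8 − 1 = 7 completes the 8 across.
(2,1) = 7 − 5 = 2 completes the 7 down.
(2,2) = 7 − 2 = 5 completes the 7 across.

1 7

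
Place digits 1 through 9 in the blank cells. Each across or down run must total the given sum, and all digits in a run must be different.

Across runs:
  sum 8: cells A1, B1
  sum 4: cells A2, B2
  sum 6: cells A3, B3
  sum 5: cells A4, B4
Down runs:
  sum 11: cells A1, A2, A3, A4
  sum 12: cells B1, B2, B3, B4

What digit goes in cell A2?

1

4 in 2 cells must be {1,3}; 11 in 4 cells must be {1,2,3,5}.
Nothing is forced directly, so branch on A3, whose candidates are 1 or 2 or 5. If A3 = 1: that forces A2 = 3, B2 = 1, B3 = 5, A4 = 2, after which B4 would have to be in {3} for the 5 across but in {2,4} for the 12 down — contradiction. If A3 = 2: that forces B3 = 4, B2 = 1, B4 = 2, B1 = 5, A2 = 3, after which A4 would have to be in {3} for the 5 across but in {1,5} for the 11 down — contradiction. So A3 = 5.
B3 = 6 − 5 = 1 completes the 6 across.
Given what's placed, B2 must be 3 to fit the 4 across and 12 down.
B4 = 2: the only remaining digit allowed by both the 5 across and the 12 down.
B1 = 12 − 6 = 6 completes the 12 down.
A2 = 4 − 3 = 1 completes the 4 across.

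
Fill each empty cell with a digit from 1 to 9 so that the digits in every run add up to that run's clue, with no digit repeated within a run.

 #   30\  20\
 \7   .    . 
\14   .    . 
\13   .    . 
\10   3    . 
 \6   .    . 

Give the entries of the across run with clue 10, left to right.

3, 7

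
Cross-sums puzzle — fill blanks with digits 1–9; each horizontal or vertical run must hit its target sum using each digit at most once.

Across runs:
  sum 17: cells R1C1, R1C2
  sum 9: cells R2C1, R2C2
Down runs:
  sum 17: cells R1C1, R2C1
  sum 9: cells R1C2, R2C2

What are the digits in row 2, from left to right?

17 in 2 cells must be {8,9}.
The 17 across and the 9 down share only 8, so R1C2 = 8.
The 9 across and the 17 down share only 8, so R2C1 = 8.
R2C2 = 9 − 8 = 1 completes the 9 across.
R1C1 = 17 − 8 = 9 completes the 17 across.

8 1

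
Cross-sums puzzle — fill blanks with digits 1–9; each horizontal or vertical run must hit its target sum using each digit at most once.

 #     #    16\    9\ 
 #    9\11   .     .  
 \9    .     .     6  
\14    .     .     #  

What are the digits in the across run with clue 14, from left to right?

8 6

R1C3 = 9 − 6 = 3 completes the 9 down.
R1C2 = 11 − 3 = 8 completes the 11 across.
Nothing is forced directly, so branch on R3C2, whose candidates are 5 or 6. If R3C2 = 5: then R2C2 would have to be in {1,2} for the 9 across but in {3} for the 16 down — contradiction. So R3C2 = 6.
R2C2 = 16 − 14 = 2 completes the 16 down.
R3C1 = 14 − 6 = 8 completes the 14 across.
R2C1 = 9 − 8 = 1 completes the 9 across.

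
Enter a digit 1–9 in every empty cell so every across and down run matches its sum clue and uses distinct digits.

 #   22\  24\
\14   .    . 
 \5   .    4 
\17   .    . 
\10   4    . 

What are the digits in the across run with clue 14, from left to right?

9, 5

17 in 2 cells must be {8,9}.
R2C1 = 5 − 4 = 1 completes the 5 across.
R4C2 = 10 − 4 = 6 completes the 10 across.
R3C2 = 9: the only remaining digit allowed by both the 17 across and the 24 down.
R1C2 = 24 − 19 = 5 completes the 24 down.
R3C1 = 17 − 9 = 8 completes the 17 across.
R1C1 = 14 − 5 = 9 completes the 14 across.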